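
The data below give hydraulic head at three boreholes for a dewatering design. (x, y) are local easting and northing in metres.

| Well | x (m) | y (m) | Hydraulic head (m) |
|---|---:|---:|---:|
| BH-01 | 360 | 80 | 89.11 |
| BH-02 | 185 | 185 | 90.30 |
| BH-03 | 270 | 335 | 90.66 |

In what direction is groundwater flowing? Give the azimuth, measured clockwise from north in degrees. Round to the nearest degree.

139°

Taking BH-01 as reference: BH-02−BH-01 = (-175, 105, +1.19); BH-03−BH-01 = (-90, 255, +1.55).
Solve a·Δx + b·Δy = Δh: det = (-175)·255 − (-90)·105 = -35175.
∂h/∂x = [(+1.19)·255 − (+1.55)·105] / -35175 = -0.004000
∂h/∂y = [(-175)·(+1.55) − (-90)·(+1.19)] / -35175 = +0.004667
Flow direction (−∇h) has components (+0.004000 E, -0.004667 N).
Azimuth = atan2(E, N) = atan2(+0.004000, -0.004667) = 139.4° ≈ 139°.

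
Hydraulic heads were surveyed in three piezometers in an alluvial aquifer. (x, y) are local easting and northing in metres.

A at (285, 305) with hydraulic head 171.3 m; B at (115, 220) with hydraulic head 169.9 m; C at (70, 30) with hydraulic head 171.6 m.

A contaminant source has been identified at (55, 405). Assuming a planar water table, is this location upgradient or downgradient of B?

downgradient

With h = a·x + b·y + c and A as origin, the differences give:
  (-170)·a + (-85)·b = -1.4
  (-215)·a + (-275)·b = +0.3
Eliminate b (×(-275) and ×(-85), subtract): 28475·a = 410.50 → a = ∂h/∂x = +0.01442
Back-substitute: b = ∂h/∂y = -0.01236.
Head at (55, 405) = 171.3 + (+0.01442)·(-230) + (-0.01236)·(100) = 166.75 m.
That is lower than the 169.9 m at B, so the point is downgradient.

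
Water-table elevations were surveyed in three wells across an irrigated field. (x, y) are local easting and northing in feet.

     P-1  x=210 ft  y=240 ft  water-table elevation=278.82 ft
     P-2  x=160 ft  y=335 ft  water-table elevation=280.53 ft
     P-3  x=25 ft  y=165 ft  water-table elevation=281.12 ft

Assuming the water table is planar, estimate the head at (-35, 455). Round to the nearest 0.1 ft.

284.8 ft

Differences from P-1: to P-2 (Δx, Δy, Δh) = (-50, 95, +1.71); to P-3 = (-185, -75, +2.30).
Determinant of the coordinate differences = (-50)·(-75) − (-185)·95 = 21325.
∂h/∂x = [(+1.71)·(-75) − (+2.30)·95] / 21325 = -0.01626
∂h/∂y = [(-50)·(+2.30) − (-185)·(+1.71)] / 21325 = +0.009442
h(-35, 455) = 278.82 + (-0.01626)·(-245) + (+0.009442)·(215) = 278.82 +3.984 +2.030 = 284.834 ft.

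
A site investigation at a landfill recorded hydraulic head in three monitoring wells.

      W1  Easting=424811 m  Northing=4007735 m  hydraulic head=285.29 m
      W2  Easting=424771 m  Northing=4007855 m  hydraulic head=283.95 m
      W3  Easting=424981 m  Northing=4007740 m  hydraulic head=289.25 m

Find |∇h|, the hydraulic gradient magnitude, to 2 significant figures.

Differences from W1: to W2 (Δx, Δy, Δh) = (-40, 120, -1.34); to W3 = (170, 5, +3.96).
Determinant of the coordinate differences = (-40)·5 − 170·120 = -20600.
∂h/∂x = [(-1.34)·5 − (+3.96)·120] / -20600 = +0.02339
∂h/∂y = [(-40)·(+3.96) − 170·(-1.34)] / -20600 = -0.003369
|∇h| = √(0.02339² + -0.003369²) = 0.02363

0.024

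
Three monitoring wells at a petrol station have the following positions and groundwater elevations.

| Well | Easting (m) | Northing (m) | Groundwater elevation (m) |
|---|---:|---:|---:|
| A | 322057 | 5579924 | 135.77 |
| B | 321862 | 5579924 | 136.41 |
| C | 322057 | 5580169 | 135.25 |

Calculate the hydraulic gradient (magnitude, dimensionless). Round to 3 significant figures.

∂h/∂x = (136.41 − 135.77) / (321862 − 322057) = -0.003282
∂h/∂y = (135.25 − 135.77) / (5580169 − 5579924) = -0.002122
|∇h| = √(-0.003282² + -0.002122²) = 0.003908

0.00391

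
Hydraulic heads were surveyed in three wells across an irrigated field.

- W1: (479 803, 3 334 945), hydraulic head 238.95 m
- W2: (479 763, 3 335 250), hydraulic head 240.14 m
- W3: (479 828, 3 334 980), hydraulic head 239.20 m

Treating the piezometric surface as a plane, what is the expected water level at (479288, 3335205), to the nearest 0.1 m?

Differences from W1: to W2 (Δx, Δy, Δh) = (-40, 305, +1.19); to W3 = (25, 35, +0.25).
Determinant of the coordinate differences = (-40)·35 − 25·305 = -9025.
∂h/∂x = [(+1.19)·35 − (+0.25)·305] / -9025 = +0.003834
∂h/∂y = [(-40)·(+0.25) − 25·(+1.19)] / -9025 = +0.004404
h(479288, 3335205) = 238.95 + (+0.003834)·(-515) + (+0.004404)·(260) = 238.95 -1.974 +1.145 = 238.121 m.

238.1 m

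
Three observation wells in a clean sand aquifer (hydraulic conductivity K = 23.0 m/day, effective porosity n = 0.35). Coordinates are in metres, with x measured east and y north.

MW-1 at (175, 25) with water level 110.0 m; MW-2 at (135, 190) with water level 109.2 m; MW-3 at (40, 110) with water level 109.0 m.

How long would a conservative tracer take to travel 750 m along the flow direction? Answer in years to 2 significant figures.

5.0 years

Differences from MW-1: to MW-2 (Δx, Δy, Δh) = (-40, 165, -0.8); to MW-3 = (-135, 85, -1.0).
Determinant of the coordinate differences = (-40)·85 − (-135)·165 = 18875.
∂h/∂x = [(-0.8)·85 − (-1.0)·165] / 18875 = +0.005139
∂h/∂y = [(-40)·(-1.0) − (-135)·(-0.8)] / 18875 = -0.003603
|∇h| = √(0.005139² + -0.003603²) = 0.006276
Seepage velocity v = K·i/n = 23.0 × 0.006276 / 0.35 = 0.4124 m/day.
t = 750 / 0.4124 = 1819 days = 4.98 years.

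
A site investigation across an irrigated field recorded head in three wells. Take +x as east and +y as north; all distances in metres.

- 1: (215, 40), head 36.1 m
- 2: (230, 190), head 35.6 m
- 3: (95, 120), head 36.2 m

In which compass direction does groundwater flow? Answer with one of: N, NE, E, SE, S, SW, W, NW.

NE

Three-point gradient (reference 1): Δ to 2 = (15, 150, -0.5), Δ to 3 = (-120, 80, +0.1).
∂h/∂x = -0.002865, ∂h/∂y = -0.003047 (det = 19200).
Flow = −∇h = (+0.002865 east, +0.003047 north), which points northeast.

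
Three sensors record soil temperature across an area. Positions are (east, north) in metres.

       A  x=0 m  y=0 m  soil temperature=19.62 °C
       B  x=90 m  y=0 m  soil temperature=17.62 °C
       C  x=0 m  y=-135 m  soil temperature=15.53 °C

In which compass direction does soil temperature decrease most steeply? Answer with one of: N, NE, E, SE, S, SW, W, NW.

∂T/∂x = (17.62 − 19.62) / (90 − 0) = -0.02222
∂T/∂y = (15.53 − 19.62) / (-135 − 0) = +0.03030
Steepest decrease is along −∇f = (+0.02222 E, -0.03030 N) → southeast.

SE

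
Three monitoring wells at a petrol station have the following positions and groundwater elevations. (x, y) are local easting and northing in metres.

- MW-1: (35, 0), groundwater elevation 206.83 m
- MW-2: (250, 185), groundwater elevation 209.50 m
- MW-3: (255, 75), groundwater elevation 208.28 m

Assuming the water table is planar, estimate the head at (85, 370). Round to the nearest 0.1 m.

Differences from MW-1: to MW-2 (Δx, Δy, Δh) = (215, 185, +2.67); to MW-3 = (220, 75, +1.45).
Solve a·Δx + b·Δy = Δh: det = 215·75 − 220·185 = -24575.
∂h/∂x = [(+2.67)·75 − (+1.45)·185] / -24575 = +0.002767
∂h/∂y = [215·(+1.45) − 220·(+2.67)] / -24575 = +0.01122
h(85, 370) = 206.83 + (+0.002767)·(50) + (+0.01122)·(370) = 206.83 +0.138 +4.150 = 211.119 m.

211.1 m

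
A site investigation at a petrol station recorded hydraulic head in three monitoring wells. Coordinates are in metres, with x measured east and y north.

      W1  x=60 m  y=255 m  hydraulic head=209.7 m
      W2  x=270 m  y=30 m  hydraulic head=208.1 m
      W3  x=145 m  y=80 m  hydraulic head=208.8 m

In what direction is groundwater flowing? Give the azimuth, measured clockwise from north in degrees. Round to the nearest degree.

124°

With h = a·x + b·y + c and W1 as origin, the differences give:
  210·a + (-225)·b = -1.6
  85·a + (-175)·b = -0.9
Eliminate b (×(-175) and ×(-225), subtract): -17625·a = 77.50 → a = ∂h/∂x = -0.004397
Back-substitute: b = ∂h/∂y = +0.003007.
Flow direction (−∇h) has components (+0.004397 E, -0.003007 N).
Azimuth = atan2(E, N) = atan2(+0.004397, -0.003007) = 124.4° ≈ 124°.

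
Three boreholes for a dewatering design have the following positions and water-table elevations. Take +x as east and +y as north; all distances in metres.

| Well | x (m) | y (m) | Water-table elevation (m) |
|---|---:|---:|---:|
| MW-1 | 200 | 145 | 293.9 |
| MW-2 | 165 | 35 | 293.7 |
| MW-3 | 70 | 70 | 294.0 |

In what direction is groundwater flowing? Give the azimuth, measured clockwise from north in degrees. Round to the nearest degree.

139°

Differences from MW-1: to MW-2 (Δx, Δy, Δh) = (-35, -110, -0.2); to MW-3 = (-130, -75, +0.1).
Solve a·Δx + b·Δy = Δh: det = (-35)·(-75) − (-130)·(-110) = -11675.
∂h/∂x = [(-0.2)·(-75) − (+0.1)·(-110)] / -11675 = -0.002227
∂h/∂y = [(-35)·(+0.1) − (-130)·(-0.2)] / -11675 = +0.002527
Flow direction (−∇h) has components (+0.002227 E, -0.002527 N).
Azimuth = atan2(E, N) = atan2(+0.002227, -0.002527) = 138.6° ≈ 139°.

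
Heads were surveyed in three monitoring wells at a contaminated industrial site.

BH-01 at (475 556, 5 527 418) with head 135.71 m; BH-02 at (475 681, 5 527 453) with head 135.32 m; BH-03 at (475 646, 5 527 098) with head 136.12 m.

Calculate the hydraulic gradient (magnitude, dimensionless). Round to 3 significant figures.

Differences from BH-01: to BH-02 (Δx, Δy, Δh) = (125, 35, -0.39); to BH-03 = (90, -320, +0.41).
Determinant of the coordinate differences = 125·(-320) − 90·35 = -43150.
∂h/∂x = [(-0.39)·(-320) − (+0.41)·35] / -43150 = -0.002560
∂h/∂y = [125·(+0.41) − 90·(-0.39)] / -43150 = -0.002001
|∇h| = √(-0.002560² + -0.002001²) = 0.003249

0.00325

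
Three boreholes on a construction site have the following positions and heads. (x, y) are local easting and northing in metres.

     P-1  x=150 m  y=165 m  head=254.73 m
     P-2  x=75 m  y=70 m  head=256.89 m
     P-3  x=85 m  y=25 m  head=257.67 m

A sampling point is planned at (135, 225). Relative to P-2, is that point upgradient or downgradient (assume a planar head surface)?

Taking P-1 as reference: P-2−P-1 = (-75, -95, +2.16); P-3−P-1 = (-65, -140, +2.94).
Determinant of the coordinate differences = (-75)·(-140) − (-65)·(-95) = 4325.
∂h/∂x = [(+2.16)·(-140) − (+2.94)·(-95)] / 4325 = -0.005341
∂h/∂y = [(-75)·(+2.94) − (-65)·(+2.16)] / 4325 = -0.01852
Head at (135, 225) = 254.73 + (-0.005341)·(-15) + (-0.01852)·(60) = 253.70 m.
That is lower than the 256.89 m at P-2, so the point is downgradient.

downgradient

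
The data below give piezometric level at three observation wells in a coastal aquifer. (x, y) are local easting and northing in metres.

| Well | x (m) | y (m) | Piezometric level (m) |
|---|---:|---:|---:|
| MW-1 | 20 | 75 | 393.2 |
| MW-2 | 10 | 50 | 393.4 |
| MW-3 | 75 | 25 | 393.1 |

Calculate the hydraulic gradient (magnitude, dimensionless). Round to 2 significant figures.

With h = a·x + b·y + c and MW-1 as origin, the differences give:
  (-10)·a + (-25)·b = +0.2
  55·a + (-50)·b = -0.1
Eliminate b (×(-50) and ×(-25), subtract): 1875·a = -12.50 → a = ∂h/∂x = -0.006667
Back-substitute: b = ∂h/∂y = -0.005333.
|∇h| = √(-0.006667² + -0.005333²) = 0.008538

0.0085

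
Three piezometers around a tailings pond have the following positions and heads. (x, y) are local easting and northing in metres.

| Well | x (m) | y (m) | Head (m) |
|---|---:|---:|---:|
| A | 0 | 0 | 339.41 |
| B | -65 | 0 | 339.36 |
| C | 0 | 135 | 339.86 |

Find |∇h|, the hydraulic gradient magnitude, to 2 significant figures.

∂h/∂x = (339.36 − 339.41) / (-65 − 0) = +0.0007692
∂h/∂y = (339.86 − 339.41) / (135 − 0) = +0.003333
|∇h| = √(0.0007692² + 0.003333²) = 0.003421

0.0034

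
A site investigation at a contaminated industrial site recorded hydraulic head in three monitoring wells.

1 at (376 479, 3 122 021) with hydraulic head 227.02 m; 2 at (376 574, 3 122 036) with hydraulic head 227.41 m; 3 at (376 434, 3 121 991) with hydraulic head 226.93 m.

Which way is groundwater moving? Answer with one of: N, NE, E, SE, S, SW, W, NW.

NW

Three-point gradient (reference 1): Δ to 2 = (95, 15, +0.39), Δ to 3 = (-45, -30, -0.09).
∂h/∂x = +0.004759, ∂h/∂y = -0.004138 (det = -2175).
Flow = −∇h = (-0.004759 east, +0.004138 north), which points northwest.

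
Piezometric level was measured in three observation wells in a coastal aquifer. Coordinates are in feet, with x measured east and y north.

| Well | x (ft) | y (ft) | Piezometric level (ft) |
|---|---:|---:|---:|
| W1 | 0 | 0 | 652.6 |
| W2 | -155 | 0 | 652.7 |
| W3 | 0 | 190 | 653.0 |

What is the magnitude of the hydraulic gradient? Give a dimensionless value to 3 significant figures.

0.00220

∂h/∂x = (652.7 − 652.6) / (-155 − 0) = -0.0006452
∂h/∂y = (653.0 − 652.6) / (190 − 0) = +0.002105
|∇h| = √(-0.0006452² + 0.002105²) = 0.002202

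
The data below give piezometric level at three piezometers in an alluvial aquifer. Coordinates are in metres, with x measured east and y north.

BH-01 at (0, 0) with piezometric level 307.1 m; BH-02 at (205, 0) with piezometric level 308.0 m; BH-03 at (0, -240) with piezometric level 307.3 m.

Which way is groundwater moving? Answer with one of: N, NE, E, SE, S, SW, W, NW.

W

∂h/∂x = (308.0 − 307.1) / (205 − 0) = +0.004390
∂h/∂y = (307.3 − 307.1) / (-240 − 0) = -0.0008333
Flow = −∇h = (-0.004390 east, +0.0008333 north), which points west.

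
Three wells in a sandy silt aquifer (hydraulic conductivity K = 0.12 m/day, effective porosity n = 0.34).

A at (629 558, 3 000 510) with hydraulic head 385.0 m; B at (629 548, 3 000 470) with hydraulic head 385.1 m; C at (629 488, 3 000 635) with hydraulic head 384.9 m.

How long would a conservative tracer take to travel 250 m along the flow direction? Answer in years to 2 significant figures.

Taking A as reference: B−A = (-10, -40, +0.1); C−A = (-70, 125, -0.1).
Determinant of the coordinate differences = (-10)·125 − (-70)·(-40) = -4050.
∂h/∂x = [(+0.1)·125 − (-0.1)·(-40)] / -4050 = -0.002099
∂h/∂y = [(-10)·(-0.1) − (-70)·(+0.1)] / -4050 = -0.001975
|∇h| = √(-0.002099² + -0.001975²) = 0.002882
Seepage velocity v = K·i/n = 0.12 × 0.002882 / 0.34 = 0.001017 m/day.
t = 250 / 0.001017 = 2.458e+05 days = 673 years.

670 years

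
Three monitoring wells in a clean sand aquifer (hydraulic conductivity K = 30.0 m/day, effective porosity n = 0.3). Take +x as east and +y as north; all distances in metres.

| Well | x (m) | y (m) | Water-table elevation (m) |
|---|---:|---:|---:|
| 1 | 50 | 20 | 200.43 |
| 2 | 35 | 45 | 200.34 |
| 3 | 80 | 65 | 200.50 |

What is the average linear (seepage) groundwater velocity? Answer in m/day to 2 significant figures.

0.42 m/day

With h = a·x + b·y + c and 1 as origin, the differences give:
  (-15)·a + 25·b = -0.09
  30·a + 45·b = +0.07
Eliminate b (×45 and ×25, subtract): -1425·a = -5.800 → a = ∂h/∂x = +0.004070
Back-substitute: b = ∂h/∂y = -0.001158.
|∇h| = √(0.004070² + -0.001158²) = 0.004232
Seepage velocity v = K·i/n = 30.0 × 0.004232 / 0.3 = 0.4232 m/day.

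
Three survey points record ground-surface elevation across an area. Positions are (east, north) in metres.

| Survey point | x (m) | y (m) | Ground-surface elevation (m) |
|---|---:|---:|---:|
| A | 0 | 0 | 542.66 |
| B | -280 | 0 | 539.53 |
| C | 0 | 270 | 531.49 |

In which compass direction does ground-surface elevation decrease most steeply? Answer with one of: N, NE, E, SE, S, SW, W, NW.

N

∂z/∂x = (539.53 − 542.66) / (-280 − 0) = +0.01118
∂z/∂y = (531.49 − 542.66) / (270 − 0) = -0.04137
Steepest decrease is along −∇f = (-0.01118 E, +0.04137 N) → north.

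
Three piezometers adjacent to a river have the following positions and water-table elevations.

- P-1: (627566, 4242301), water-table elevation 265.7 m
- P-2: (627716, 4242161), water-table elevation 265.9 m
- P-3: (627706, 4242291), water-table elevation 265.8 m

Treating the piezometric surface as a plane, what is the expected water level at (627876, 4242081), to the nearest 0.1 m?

266.1 m

Three-point gradient (reference P-1): Δ to P-2 = (150, -140, +0.2), Δ to P-3 = (140, -10, +0.1).
∂h/∂x = +0.0006630, ∂h/∂y = -0.0007182 (det = 18100).
h(627876, 4242081) = 265.7 + (+0.0006630)·(310) + (-0.0007182)·(-220) = 265.7 +0.206 +0.158 = 266.064 m.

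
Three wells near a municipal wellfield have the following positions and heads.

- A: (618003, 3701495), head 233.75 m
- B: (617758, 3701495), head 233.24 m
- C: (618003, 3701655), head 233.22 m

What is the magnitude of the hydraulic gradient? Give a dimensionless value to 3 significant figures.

0.00391

∂h/∂x = (233.24 − 233.75) / (617758 − 618003) = +0.002082
∂h/∂y = (233.22 − 233.75) / (3701655 − 3701495) = -0.003313
|∇h| = √(0.002082² + -0.003313²) = 0.003913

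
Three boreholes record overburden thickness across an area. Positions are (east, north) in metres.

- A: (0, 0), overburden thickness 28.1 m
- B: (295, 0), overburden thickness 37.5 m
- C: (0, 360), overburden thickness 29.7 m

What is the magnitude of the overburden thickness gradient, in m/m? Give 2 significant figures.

∂d/∂x = (37.5 − 28.1) / (295 − 0) = +0.03186
∂d/∂y = (29.7 − 28.1) / (360 − 0) = +0.004444
|∇f| = √(0.03186² + 0.004444²) = 0.03217 m/m

0.032 m/m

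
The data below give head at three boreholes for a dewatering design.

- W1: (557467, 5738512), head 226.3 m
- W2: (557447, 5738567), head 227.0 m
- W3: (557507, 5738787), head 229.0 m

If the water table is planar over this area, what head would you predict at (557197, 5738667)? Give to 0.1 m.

229.5 m

Differences from W1: to W2 (Δx, Δy, Δh) = (-20, 55, +0.7); to W3 = (40, 275, +2.7).
Determinant of the coordinate differences = (-20)·275 − 40·55 = -7700.
∂h/∂x = [(+0.7)·275 − (+2.7)·55] / -7700 = -0.005714
∂h/∂y = [(-20)·(+2.7) − 40·(+0.7)] / -7700 = +0.01065
h(557197, 5738667) = 226.3 + (-0.005714)·(-270) + (+0.01065)·(155) = 226.3 +1.543 +1.651 = 229.494 m.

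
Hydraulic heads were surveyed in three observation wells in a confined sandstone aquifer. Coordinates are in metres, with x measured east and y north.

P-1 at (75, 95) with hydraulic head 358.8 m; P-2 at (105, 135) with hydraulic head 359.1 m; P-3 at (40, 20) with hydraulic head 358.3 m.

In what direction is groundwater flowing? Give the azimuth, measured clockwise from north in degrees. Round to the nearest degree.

209°

With h = a·x + b·y + c and P-1 as origin, the differences give:
  30·a + 40·b = +0.3
  (-35)·a + (-75)·b = -0.5
Eliminate b (×(-75) and ×40, subtract): -850·a = -2.50 → a = ∂h/∂x = +0.002941
Back-substitute: b = ∂h/∂y = +0.005294.
Flow direction (−∇h) has components (-0.002941 E, -0.005294 N).
Azimuth = atan2(E, N) = atan2(-0.002941, -0.005294) = 209.1° ≈ 209°.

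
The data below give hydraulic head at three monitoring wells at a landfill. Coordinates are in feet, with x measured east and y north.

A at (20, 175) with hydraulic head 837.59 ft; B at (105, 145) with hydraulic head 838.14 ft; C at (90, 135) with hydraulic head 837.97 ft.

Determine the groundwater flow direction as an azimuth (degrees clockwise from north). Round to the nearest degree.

240°

With h = a·x + b·y + c and A as origin, the differences give:
  85·a + (-30)·b = +0.55
  70·a + (-40)·b = +0.38
Eliminate b (×(-40) and ×(-30), subtract): -1300·a = -10.600 → a = ∂h/∂x = +0.008154
Back-substitute: b = ∂h/∂y = +0.004769.
Flow direction (−∇h) has components (-0.008154 E, -0.004769 N).
Azimuth = atan2(E, N) = atan2(-0.008154, -0.004769) = 239.7° ≈ 240°.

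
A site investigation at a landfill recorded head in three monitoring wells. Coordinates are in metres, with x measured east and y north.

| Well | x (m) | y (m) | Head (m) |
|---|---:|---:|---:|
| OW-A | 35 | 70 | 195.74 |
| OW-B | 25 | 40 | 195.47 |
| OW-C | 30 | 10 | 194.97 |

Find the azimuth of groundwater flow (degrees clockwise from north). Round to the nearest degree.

Taking OW-A as reference: OW-B−OW-A = (-10, -30, -0.27); OW-C−OW-A = (-5, -60, -0.77).
Determinant of the coordinate differences = (-10)·(-60) − (-5)·(-30) = 450.
∂h/∂x = [(-0.27)·(-60) − (-0.77)·(-30)] / 450 = -0.01533
∂h/∂y = [(-10)·(-0.77) − (-5)·(-0.27)] / 450 = +0.01411
Flow direction (−∇h) has components (+0.01533 E, -0.01411 N).
Azimuth = atan2(E, N) = atan2(+0.01533, -0.01411) = 132.6° ≈ 133°.

133°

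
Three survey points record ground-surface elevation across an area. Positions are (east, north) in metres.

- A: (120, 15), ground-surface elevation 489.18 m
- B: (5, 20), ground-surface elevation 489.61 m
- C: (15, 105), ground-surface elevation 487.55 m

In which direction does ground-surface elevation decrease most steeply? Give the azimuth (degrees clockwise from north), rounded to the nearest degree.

Differences from A: to B (Δx, Δy, Δh) = (-115, 5, +0.43); to C = (-105, 90, -1.63).
Determinant of the coordinate differences = (-115)·90 − (-105)·5 = -9825.
∂z/∂x = [(+0.43)·90 − (-1.63)·5] / -9825 = -0.004768
∂z/∂y = [(-115)·(-1.63) − (-105)·(+0.43)] / -9825 = -0.02367
Steepest decrease is along −∇f: components (+0.004768 E, +0.02367 N).
Azimuth = atan2(+0.004768, +0.02367) = 11.4° ≈ 011°.

011°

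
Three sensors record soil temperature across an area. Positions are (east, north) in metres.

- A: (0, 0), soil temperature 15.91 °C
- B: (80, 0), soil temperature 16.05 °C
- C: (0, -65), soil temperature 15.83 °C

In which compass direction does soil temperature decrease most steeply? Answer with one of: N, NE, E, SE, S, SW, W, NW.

∂T/∂x = (16.05 − 15.91) / (80 − 0) = +0.001750
∂T/∂y = (15.83 − 15.91) / (-65 − 0) = +0.001231
Steepest decrease is along −∇f = (-0.001750 E, -0.001231 N) → southwest.

SW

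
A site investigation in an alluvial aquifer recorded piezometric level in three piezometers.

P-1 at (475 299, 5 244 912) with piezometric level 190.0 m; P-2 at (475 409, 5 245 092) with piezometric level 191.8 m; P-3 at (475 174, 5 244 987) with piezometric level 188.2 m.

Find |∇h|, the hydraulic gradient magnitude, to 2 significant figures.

Taking P-1 as reference: P-2−P-1 = (110, 180, +1.8); P-3−P-1 = (-125, 75, -1.8).
Solve a·Δx + b·Δy = Δh: det = 110·75 − (-125)·180 = 30750.
∂h/∂x = [(+1.8)·75 − (-1.8)·180] / 30750 = +0.01493
∂h/∂y = [110·(-1.8) − (-125)·(+1.8)] / 30750 = +0.0008780
|∇h| = √(0.01493² + 0.0008780²) = 0.01496

0.015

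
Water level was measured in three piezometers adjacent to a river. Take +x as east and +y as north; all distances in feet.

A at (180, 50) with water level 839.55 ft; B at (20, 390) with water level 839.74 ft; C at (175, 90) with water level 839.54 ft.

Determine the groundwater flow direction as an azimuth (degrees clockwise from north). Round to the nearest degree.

Three-point gradient (reference A): Δ to B = (-160, 340, +0.19), Δ to C = (-5, 40, -0.01).
∂h/∂x = -0.002340, ∂h/∂y = -0.0005426 (det = -4700).
Flow direction (−∇h) has components (+0.002340 E, +0.0005426 N).
Azimuth = atan2(E, N) = atan2(+0.002340, +0.0005426) = 76.9° ≈ 077°.

077°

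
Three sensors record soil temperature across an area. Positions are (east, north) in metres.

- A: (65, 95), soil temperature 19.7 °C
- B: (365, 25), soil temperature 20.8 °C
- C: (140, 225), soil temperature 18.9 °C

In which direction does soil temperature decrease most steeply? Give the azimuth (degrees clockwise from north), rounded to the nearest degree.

Differences from A: to B (Δx, Δy, Δh) = (300, -70, +1.1); to C = (75, 130, -0.8).
Determinant of the coordinate differences = 300·130 − 75·(-70) = 44250.
∂T/∂x = [(+1.1)·130 − (-0.8)·(-70)] / 44250 = +0.001966
∂T/∂y = [300·(-0.8) − 75·(+1.1)] / 44250 = -0.007288
Steepest decrease is along −∇f: components (-0.001966 E, +0.007288 N).
Azimuth = atan2(-0.001966, +0.007288) = 344.9° ≈ 345°.

345°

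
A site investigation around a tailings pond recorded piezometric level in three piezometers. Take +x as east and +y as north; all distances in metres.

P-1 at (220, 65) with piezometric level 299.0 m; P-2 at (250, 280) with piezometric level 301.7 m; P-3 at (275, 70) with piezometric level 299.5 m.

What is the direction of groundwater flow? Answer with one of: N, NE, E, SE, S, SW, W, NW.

SW

With h = a·x + b·y + c and P-1 as origin, the differences give:
  30·a + 215·b = +2.7
  55·a + 5·b = +0.5
Eliminate b (×5 and ×215, subtract): -11675·a = -94.00 → a = ∂h/∂x = +0.008051
Back-substitute: b = ∂h/∂y = +0.01143.
Flow = −∇h = (-0.008051 east, -0.01143 north), which points southwest.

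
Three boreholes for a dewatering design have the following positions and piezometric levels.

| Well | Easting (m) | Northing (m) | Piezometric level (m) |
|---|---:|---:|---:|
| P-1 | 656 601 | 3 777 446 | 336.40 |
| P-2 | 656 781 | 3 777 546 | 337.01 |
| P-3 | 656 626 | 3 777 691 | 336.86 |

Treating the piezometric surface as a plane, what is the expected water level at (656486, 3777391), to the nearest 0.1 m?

Differences from P-1: to P-2 (Δx, Δy, Δh) = (180, 100, +0.61); to P-3 = (25, 245, +0.46).
Determinant of the coordinate differences = 180·245 − 25·100 = 41600.
∂h/∂x = [(+0.61)·245 − (+0.46)·100] / 41600 = +0.002487
∂h/∂y = [180·(+0.46) − 25·(+0.61)] / 41600 = +0.001624
h(656486, 3777391) = 336.40 + (+0.002487)·(-115) + (+0.001624)·(-55) = 336.40 -0.286 -0.089 = 336.025 m.

336.0 m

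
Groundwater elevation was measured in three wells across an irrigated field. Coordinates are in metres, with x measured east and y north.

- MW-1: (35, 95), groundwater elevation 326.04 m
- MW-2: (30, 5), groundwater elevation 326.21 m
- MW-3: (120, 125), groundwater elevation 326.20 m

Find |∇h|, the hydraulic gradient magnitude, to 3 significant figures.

0.00330

Taking MW-1 as reference: MW-2−MW-1 = (-5, -90, +0.17); MW-3−MW-1 = (85, 30, +0.16).
Determinant of the coordinate differences = (-5)·30 − 85·(-90) = 7500.
∂h/∂x = [(+0.17)·30 − (+0.16)·(-90)] / 7500 = +0.002600
∂h/∂y = [(-5)·(+0.16) − 85·(+0.17)] / 7500 = -0.002033
|∇h| = √(0.002600² + -0.002033²) = 0.0033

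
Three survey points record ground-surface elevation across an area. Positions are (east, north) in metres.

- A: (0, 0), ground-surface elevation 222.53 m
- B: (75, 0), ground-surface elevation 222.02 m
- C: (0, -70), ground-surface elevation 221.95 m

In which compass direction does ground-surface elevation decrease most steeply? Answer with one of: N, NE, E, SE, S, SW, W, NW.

∂z/∂x = (222.02 − 222.53) / (75 − 0) = -0.006800
∂z/∂y = (221.95 − 222.53) / (-70 − 0) = +0.008286
Steepest decrease is along −∇f = (+0.006800 E, -0.008286 N) → southeast.

SE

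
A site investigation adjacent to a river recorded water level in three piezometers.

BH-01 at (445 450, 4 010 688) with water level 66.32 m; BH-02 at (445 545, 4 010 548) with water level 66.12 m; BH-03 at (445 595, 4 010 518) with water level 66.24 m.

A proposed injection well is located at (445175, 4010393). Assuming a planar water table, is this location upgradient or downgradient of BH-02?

With h = a·x + b·y + c and BH-01 as origin, the differences give:
  95·a + (-140)·b = -0.20
  145·a + (-170)·b = -0.08
Eliminate b (×(-170) and ×(-140), subtract): 4150·a = 22.800 → a = ∂h/∂x = +0.005494
Back-substitute: b = ∂h/∂y = +0.005157.
Head at (445175, 4010393) = 66.32 + (+0.005494)·(-275) + (+0.005157)·(-295) = 63.29 m.
That is lower than the 66.12 m at BH-02, so the point is downgradient.

downgradient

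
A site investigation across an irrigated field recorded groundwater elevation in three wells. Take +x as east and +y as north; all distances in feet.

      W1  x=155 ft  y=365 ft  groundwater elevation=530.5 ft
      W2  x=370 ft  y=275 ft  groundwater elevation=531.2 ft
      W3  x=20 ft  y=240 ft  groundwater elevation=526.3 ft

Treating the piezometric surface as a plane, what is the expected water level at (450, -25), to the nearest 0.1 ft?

525.9 ft

Three-point gradient (reference W1): Δ to W2 = (215, -90, +0.7), Δ to W3 = (-135, -125, -4.2).
∂h/∂x = +0.01193, ∂h/∂y = +0.02072 (det = -39025).
h(450, -25) = 530.5 + (+0.01193)·(295) + (+0.02072)·(-390) = 530.5 +3.519 -8.080 = 525.939 ft.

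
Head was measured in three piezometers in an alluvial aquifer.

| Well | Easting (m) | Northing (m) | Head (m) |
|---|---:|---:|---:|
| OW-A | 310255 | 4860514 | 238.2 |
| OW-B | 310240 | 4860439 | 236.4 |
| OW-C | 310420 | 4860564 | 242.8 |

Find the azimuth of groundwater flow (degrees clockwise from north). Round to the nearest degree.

228°

Taking OW-A as reference: OW-B−OW-A = (-15, -75, -1.8); OW-C−OW-A = (165, 50, +4.6).
Determinant of the coordinate differences = (-15)·50 − 165·(-75) = 11625.
∂h/∂x = [(-1.8)·50 − (+4.6)·(-75)] / 11625 = +0.02194
∂h/∂y = [(-15)·(+4.6) − 165·(-1.8)] / 11625 = +0.01961
Flow direction (−∇h) has components (-0.02194 E, -0.01961 N).
Azimuth = atan2(E, N) = atan2(-0.02194, -0.01961) = 228.2° ≈ 228°.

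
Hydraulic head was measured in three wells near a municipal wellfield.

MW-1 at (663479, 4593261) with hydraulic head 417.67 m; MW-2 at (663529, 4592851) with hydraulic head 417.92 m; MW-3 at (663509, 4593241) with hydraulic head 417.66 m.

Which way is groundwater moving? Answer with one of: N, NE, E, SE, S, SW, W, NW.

NE

Differences from MW-1: to MW-2 (Δx, Δy, Δh) = (50, -410, +0.25); to MW-3 = (30, -20, -0.01).
Solve a·Δx + b·Δy = Δh: det = 50·(-20) − 30·(-410) = 11300.
∂h/∂x = [(+0.25)·(-20) − (-0.01)·(-410)] / 11300 = -0.0008053
∂h/∂y = [50·(-0.01) − 30·(+0.25)] / 11300 = -0.0007080
Flow = −∇h = (+0.0008053 east, +0.0007080 north), which points northeast.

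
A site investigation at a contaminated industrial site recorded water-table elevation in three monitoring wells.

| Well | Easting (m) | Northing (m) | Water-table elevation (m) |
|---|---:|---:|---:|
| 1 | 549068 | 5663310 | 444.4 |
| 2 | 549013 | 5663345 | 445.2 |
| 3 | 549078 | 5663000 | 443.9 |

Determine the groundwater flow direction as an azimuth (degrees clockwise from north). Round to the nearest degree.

095°

Taking 1 as reference: 2−1 = (-55, 35, +0.8); 3−1 = (10, -310, -0.5).
Solve a·Δx + b·Δy = Δh: det = (-55)·(-310) − 10·35 = 16700.
∂h/∂x = [(+0.8)·(-310) − (-0.5)·35] / 16700 = -0.01380
∂h/∂y = [(-55)·(-0.5) − 10·(+0.8)] / 16700 = +0.001168
Flow direction (−∇h) has components (+0.01380 E, -0.001168 N).
Azimuth = atan2(E, N) = atan2(+0.01380, -0.001168) = 94.8° ≈ 095°.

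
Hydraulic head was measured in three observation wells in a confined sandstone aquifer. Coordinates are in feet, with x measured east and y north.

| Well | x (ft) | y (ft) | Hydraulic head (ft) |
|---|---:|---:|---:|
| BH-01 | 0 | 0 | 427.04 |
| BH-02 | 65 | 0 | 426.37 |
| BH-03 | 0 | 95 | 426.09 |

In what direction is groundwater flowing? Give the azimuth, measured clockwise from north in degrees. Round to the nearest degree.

∂h/∂x = (426.37 − 427.04) / (65 − 0) = -0.01031
∂h/∂y = (426.09 − 427.04) / (95 − 0) = -0.01000
Flow direction (−∇h) has components (+0.01031 E, +0.01000 N).
Azimuth = atan2(E, N) = atan2(+0.01031, +0.01000) = 45.9° ≈ 046°.

046°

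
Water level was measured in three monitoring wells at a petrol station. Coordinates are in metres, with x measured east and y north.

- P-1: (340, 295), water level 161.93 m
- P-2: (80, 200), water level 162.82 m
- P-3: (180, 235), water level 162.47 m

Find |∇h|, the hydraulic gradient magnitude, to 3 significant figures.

0.00725

Taking P-1 as reference: P-2−P-1 = (-260, -95, +0.89); P-3−P-1 = (-160, -60, +0.54).
Determinant of the coordinate differences = (-260)·(-60) − (-160)·(-95) = 400.
∂h/∂x = [(+0.89)·(-60) − (+0.54)·(-95)] / 400 = -0.005250
∂h/∂y = [(-260)·(+0.54) − (-160)·(+0.89)] / 400 = +0.005000
|∇h| = √(-0.005250² + 0.005000²) = 0.00725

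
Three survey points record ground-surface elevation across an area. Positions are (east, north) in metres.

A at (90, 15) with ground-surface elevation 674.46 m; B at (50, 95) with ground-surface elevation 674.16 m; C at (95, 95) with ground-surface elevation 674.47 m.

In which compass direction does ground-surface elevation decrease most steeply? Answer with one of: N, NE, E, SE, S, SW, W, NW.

Differences from A: to B (Δx, Δy, Δh) = (-40, 80, -0.30); to C = (5, 80, +0.01).
Solve a·Δx + b·Δy = Δz: det = (-40)·80 − 5·80 = -3600.
∂z/∂x = [(-0.30)·80 − (+0.01)·80] / -3600 = +0.006889
∂z/∂y = [(-40)·(+0.01) − 5·(-0.30)] / -3600 = -0.0003056
Steepest decrease is along −∇f = (-0.006889 E, +0.0003056 N) → west.

W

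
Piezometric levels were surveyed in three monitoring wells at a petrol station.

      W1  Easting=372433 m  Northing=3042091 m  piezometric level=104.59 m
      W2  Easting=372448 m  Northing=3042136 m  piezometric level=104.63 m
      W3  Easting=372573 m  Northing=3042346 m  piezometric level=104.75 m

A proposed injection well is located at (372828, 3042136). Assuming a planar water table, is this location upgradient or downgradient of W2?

downgradient

Taking W1 as reference: W2−W1 = (15, 45, +0.04); W3−W1 = (140, 255, +0.16).
Solve a·Δx + b·Δy = Δh: det = 15·255 − 140·45 = -2475.
∂h/∂x = [(+0.04)·255 − (+0.16)·45] / -2475 = -0.001212
∂h/∂y = [15·(+0.16) − 140·(+0.04)] / -2475 = +0.001293
Head at (372828, 3042136) = 104.59 + (-0.001212)·(395) + (+0.001293)·(45) = 104.17 m.
That is lower than the 104.63 m at W2, so the point is downgradient.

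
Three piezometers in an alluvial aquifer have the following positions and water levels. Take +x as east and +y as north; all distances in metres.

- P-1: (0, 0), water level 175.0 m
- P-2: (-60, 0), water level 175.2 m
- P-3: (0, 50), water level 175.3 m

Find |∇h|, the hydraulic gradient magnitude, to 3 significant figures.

∂h/∂x = (175.2 − 175.0) / (-60 − 0) = -0.003333
∂h/∂y = (175.3 − 175.0) / (50 − 0) = +0.006000
|∇h| = √(-0.003333² + 0.006000²) = 0.006864

0.00686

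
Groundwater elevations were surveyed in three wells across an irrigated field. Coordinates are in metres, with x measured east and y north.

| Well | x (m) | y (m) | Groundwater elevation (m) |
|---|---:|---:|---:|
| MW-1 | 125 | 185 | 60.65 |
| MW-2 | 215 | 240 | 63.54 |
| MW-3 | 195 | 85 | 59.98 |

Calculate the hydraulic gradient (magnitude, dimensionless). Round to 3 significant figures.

0.0283

Differences from MW-1: to MW-2 (Δx, Δy, Δh) = (90, 55, +2.89); to MW-3 = (70, -100, -0.67).
Determinant of the coordinate differences = 90·(-100) − 70·55 = -12850.
∂h/∂x = [(+2.89)·(-100) − (-0.67)·55] / -12850 = +0.01962
∂h/∂y = [90·(-0.67) − 70·(+2.89)] / -12850 = +0.02044
|∇h| = √(0.01962² + 0.02044²) = 0.02833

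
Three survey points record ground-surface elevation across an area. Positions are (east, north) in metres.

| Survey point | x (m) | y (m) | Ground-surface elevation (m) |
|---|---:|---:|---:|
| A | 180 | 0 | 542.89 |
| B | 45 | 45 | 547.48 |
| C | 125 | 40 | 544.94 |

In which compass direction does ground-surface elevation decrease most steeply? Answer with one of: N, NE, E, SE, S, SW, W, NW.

E

Differences from A: to B (Δx, Δy, Δh) = (-135, 45, +4.59); to C = (-55, 40, +2.05).
Solve a·Δx + b·Δy = Δz: det = (-135)·40 − (-55)·45 = -2925.
∂z/∂x = [(+4.59)·40 − (+2.05)·45] / -2925 = -0.03123
∂z/∂y = [(-135)·(+2.05) − (-55)·(+4.59)] / -2925 = +0.008308
Steepest decrease is along −∇f = (+0.03123 E, -0.008308 N) → east.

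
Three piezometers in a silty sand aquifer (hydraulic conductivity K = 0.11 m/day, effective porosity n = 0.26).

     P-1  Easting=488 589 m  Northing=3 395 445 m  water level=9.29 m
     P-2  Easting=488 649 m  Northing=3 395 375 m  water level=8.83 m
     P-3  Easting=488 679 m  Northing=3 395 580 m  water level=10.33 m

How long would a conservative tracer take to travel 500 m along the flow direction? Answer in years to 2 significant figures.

450 years

With h = a·x + b·y + c and P-1 as origin, the differences give:
  60·a + (-70)·b = -0.46
  90·a + 135·b = +1.04
Eliminate b (×135 and ×(-70), subtract): 14400·a = 10.700 → a = ∂h/∂x = +0.0007431
Back-substitute: b = ∂h/∂y = +0.007208.
|∇h| = √(0.0007431² + 0.007208²) = 0.007246
Seepage velocity v = K·i/n = 0.11 × 0.007246 / 0.26 = 0.003066 m/day.
t = 500 / 0.003066 = 1.631e+05 days = 447 years.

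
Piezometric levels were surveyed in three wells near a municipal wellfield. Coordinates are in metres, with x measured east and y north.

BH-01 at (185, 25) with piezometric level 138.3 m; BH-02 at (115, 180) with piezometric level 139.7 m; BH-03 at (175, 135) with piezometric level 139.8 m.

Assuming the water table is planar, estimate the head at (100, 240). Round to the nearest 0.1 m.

Taking BH-01 as reference: BH-02−BH-01 = (-70, 155, +1.4); BH-03−BH-01 = (-10, 110, +1.5).
Determinant of the coordinate differences = (-70)·110 − (-10)·155 = -6150.
∂h/∂x = [(+1.4)·110 − (+1.5)·155] / -6150 = +0.01276
∂h/∂y = [(-70)·(+1.5) − (-10)·(+1.4)] / -6150 = +0.01480
h(100, 240) = 138.3 + (+0.01276)·(-85) + (+0.01480)·(215) = 138.3 -1.085 +3.181 = 140.396 m.

140.4 m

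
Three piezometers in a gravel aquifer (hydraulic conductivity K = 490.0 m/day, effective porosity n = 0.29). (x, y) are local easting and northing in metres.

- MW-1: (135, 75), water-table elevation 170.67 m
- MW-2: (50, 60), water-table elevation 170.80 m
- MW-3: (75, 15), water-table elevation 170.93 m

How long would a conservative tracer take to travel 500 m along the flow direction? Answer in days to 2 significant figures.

With h = a·x + b·y + c and MW-1 as origin, the differences give:
  (-85)·a + (-15)·b = +0.13
  (-60)·a + (-60)·b = +0.26
Eliminate b (×(-60) and ×(-15), subtract): 4200·a = -3.900 → a = ∂h/∂x = -0.0009286
Back-substitute: b = ∂h/∂y = -0.003405.
|∇h| = √(-0.0009286² + -0.003405²) = 0.003529
Seepage velocity v = K·i/n = 490.0 × 0.003529 / 0.29 = 5.963 m/day.
t = 500 / 5.963 = 83.85 days.

84 days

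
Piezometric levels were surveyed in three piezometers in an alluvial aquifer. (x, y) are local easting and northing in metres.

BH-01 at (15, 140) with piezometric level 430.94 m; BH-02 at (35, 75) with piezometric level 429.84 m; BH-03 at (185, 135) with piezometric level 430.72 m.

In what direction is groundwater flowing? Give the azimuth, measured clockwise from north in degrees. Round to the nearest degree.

177°

Taking BH-01 as reference: BH-02−BH-01 = (20, -65, -1.10); BH-03−BH-01 = (170, -5, -0.22).
Solve a·Δx + b·Δy = Δh: det = 20·(-5) − 170·(-65) = 10950.
∂h/∂x = [(-1.10)·(-5) − (-0.22)·(-65)] / 10950 = -0.0008037
∂h/∂y = [20·(-0.22) − 170·(-1.10)] / 10950 = +0.01668
Flow direction (−∇h) has components (+0.0008037 E, -0.01668 N).
Azimuth = atan2(E, N) = atan2(+0.0008037, -0.01668) = 177.2° ≈ 177°.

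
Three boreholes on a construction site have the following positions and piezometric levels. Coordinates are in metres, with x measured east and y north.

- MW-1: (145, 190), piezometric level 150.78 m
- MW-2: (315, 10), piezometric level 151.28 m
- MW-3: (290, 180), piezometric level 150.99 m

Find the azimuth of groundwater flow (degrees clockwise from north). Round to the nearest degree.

With h = a·x + b·y + c and MW-1 as origin, the differences give:
  170·a + (-180)·b = +0.50
  145·a + (-10)·b = +0.21
Eliminate b (×(-10) and ×(-180), subtract): 24400·a = 32.800 → a = ∂h/∂x = +0.001344
Back-substitute: b = ∂h/∂y = -0.001508.
Flow direction (−∇h) has components (-0.001344 E, +0.001508 N).
Azimuth = atan2(E, N) = atan2(-0.001344, +0.001508) = 318.3° ≈ 318°.

318°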